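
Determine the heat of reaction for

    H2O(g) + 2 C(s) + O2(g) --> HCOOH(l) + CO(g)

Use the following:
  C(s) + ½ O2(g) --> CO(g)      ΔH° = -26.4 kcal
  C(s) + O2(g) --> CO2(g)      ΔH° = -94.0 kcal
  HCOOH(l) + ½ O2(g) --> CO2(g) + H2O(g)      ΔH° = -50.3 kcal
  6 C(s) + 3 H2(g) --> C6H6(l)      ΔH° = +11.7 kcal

equation 1 as written (CO(g) already on the product side): -26.4 kcal
equation 2 as written: -94.0 kcal
equation 3 reversed (reverse to put HCOOH(l) on the product side): +50.3 kcal
equation 4: not needed (C6H6(l) appears nowhere else).
By Hess's law, ΔH° = (-26.4) + (-94.0) + (+50.3) = -70.1 kcal

ΔH° = -70.1 kcal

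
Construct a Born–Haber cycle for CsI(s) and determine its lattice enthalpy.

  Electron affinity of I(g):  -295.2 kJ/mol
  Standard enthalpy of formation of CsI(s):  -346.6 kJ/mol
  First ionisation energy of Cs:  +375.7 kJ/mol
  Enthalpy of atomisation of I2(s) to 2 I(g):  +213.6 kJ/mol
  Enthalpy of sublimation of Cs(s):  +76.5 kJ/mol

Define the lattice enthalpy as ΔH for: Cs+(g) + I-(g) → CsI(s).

U = -610.4 kJ/mol

ΔHf° = 1·ΔHsub + 1·(ΣIE) + 1/2·D(I2) + 1·EA + U
-346.6 = 1·(+76.5) + 1·(+375.7) + 1/2·(+213.6) + 1·(-295.2) + U
U = -346.6 − (+263.8) = -610.4 kJ/mol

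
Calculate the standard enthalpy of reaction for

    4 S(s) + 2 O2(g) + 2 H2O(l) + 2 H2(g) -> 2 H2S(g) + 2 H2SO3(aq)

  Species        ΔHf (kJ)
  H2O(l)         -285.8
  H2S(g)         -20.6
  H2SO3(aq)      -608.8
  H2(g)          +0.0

ΔH°rxn = Σ nΔHf°(products) − Σ nΔHf°(reactants).
Products: 2·(-20.6) + 2·(-608.8) = -1258.8
Reactants: 4·(+0.0) + 2·(+0.0) + 2·(-285.8) + 2·(+0.0) = -571.6
ΔH°rxn = (-1258.8) − (-571.6) = -687.2 kJ

ΔH°rxn = -687.2 kJ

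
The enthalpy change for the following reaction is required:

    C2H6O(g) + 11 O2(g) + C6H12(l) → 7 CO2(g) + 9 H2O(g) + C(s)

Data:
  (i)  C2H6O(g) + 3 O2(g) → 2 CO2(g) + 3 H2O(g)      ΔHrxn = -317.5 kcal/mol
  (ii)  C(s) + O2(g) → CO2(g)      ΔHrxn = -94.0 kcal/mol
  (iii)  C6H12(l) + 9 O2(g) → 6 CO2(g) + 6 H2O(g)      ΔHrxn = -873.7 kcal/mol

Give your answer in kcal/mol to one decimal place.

ΔHrxn = -1097.2 kcal/mol

(i) as written: -317.5 kcal/mol
(ii) reversed: +94.0 kcal/mol
(iii) as written: -873.7 kcal/mol
Since enthalpy is a state function, ΔHrxn = (1)·(-317.5) + (-1)·(-94.0) + (1)·(-873.7) = -1097.2 kcal/mol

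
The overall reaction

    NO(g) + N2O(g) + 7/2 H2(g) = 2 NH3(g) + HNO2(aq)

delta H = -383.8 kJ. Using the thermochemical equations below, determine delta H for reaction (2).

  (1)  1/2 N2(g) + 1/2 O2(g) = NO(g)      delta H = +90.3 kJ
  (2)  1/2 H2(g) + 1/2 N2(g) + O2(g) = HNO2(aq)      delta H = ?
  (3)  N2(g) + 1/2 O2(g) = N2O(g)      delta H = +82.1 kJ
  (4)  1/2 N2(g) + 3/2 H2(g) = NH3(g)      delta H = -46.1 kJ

delta H = -119.2 kJ

(1) reversed: -90.3 kJ
(2) as written: contributes x
(3) reversed: -82.1 kJ
(4) × 2: (2)·(-46.1) = -92.2 kJ
-383.8 = (-90.3) + (-82.1) + (-92.2) + x
x = (-383.8 − (-264.6)) / (1) = -119.2 kJ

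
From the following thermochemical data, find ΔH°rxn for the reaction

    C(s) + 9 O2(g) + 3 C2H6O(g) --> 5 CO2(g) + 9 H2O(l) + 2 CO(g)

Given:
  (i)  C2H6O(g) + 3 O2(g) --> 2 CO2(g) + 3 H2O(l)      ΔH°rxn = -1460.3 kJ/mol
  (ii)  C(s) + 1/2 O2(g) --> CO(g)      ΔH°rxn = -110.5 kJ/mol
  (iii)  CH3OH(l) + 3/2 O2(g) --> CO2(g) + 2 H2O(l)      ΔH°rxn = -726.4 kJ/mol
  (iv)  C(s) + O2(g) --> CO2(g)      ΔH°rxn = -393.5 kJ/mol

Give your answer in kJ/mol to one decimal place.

(i) × 3: (3)·(-1460.3) = -4380.9 kJ/mol
(ii) × 2: (2)·(-110.5) = -221.0 kJ/mol
(iii): not needed.
(iv) reversed: +393.5 kJ/mol
Since enthalpy is a state function, ΔH°rxn = (3)·(-1460.3) + (2)·(-110.5) + (-1)·(-393.5) = -4208.4 kJ/mol

ΔH°rxn = -4208.4 kJ/mol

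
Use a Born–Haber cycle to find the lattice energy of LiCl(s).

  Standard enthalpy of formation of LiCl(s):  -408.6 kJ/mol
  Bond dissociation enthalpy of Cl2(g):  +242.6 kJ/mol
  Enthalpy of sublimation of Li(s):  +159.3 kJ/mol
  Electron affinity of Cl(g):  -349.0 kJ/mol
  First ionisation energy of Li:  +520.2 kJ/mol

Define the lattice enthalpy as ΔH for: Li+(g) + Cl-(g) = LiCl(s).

U = -860.4 kJ/mol

ΔHf° = 1·ΔHsub + 1·(ΣIE) + 1/2·D(Cl2) + 1·EA + U
-408.6 = 1·(+159.3) + 1·(+520.2) + 1/2·(+242.6) + 1·(-349.0) + U
U = -408.6 − (+451.8) = -860.4 kJ/mol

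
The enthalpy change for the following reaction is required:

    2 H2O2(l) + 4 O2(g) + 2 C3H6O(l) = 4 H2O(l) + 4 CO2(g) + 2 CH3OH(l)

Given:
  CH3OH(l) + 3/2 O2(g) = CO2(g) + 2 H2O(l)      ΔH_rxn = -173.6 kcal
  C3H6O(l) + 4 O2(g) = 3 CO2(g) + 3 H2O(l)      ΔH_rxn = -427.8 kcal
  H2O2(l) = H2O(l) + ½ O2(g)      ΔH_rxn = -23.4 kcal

equation 1 reversed and × 2 (CH3OH(l) must end up as a product; ×2 to match 2 CH3OH(l) in the target): (-2)·(-173.6) = +347.2 kcal
equation 2 × 2 (scale by 2 for the 2 C3H6O(l)): (2)·(-427.8) = -855.6 kcal
equation 3 × 2 (scale by 2 for the 2 H2O2(l)): (2)·(-23.4) = -46.8 kcal
ΔH_rxn = (+347.2) + (-855.6) + (-46.8) = -555.2 kcal

ΔH_rxn = -555.2 kcal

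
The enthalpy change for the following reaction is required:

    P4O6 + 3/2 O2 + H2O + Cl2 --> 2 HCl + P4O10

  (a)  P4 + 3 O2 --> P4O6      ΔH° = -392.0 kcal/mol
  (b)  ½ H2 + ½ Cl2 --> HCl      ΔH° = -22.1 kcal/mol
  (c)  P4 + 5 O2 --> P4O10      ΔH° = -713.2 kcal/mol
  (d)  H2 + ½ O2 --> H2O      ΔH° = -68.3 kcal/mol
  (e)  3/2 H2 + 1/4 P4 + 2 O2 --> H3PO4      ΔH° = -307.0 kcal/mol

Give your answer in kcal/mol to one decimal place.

(a) reversed: +392.0 kcal/mol
(b) × 2: (2)·(-22.1) = -44.2 kcal/mol
(c) as written: -713.2 kcal/mol
(d) reversed: +68.3 kcal/mol
(e): not needed.
By Hess's law, ΔH° = (-1)·(-392.0) + (2)·(-22.1) + (1)·(-713.2) + (-1)·(-68.3) = -297.1 kcal/mol

ΔH° = -297.1 kcal/mol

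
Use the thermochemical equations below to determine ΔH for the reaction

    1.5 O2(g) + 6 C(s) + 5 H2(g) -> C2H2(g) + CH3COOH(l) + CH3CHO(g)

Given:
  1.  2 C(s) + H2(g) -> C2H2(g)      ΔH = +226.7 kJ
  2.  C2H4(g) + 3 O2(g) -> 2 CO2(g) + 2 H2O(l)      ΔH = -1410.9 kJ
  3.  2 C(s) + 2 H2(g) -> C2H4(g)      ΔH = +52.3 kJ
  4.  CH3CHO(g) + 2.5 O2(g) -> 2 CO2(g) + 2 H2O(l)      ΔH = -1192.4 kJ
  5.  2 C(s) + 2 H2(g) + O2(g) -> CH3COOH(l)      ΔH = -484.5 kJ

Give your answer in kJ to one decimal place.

ΔH = -424.0 kJ

eq. 1 as written (C2H2(g) already on the product side): +226.7 kJ
eq. 2 as written: -1410.9 kJ
eq. 3 as written: +52.3 kJ
eq. 4 reversed (CH3CHO(g) must end up as a product): +1192.4 kJ
eq. 5 as written (CH3COOH(l) already on the product side): -484.5 kJ
ΔH = (1)·(+226.7) + (1)·(-1410.9) + (1)·(+52.3) + (-1)·(-1192.4) + (1)·(-484.5) = -424.0 kJ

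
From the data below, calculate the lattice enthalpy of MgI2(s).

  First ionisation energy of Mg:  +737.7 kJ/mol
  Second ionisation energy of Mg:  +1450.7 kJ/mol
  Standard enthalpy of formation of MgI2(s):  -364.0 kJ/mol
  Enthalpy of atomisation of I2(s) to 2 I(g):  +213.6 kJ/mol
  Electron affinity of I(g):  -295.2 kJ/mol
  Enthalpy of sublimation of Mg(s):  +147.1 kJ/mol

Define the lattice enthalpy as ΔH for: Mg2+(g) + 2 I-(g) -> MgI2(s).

U = -2322.7 kJ/mol

ΔHf° = 1·ΔHsub + 1·(ΣIE) + 1·D(I2) + 2·EA + U
-364.0 = 1·(+147.1) + 1·(+2188.4) + 1·(+213.6) + 2·(-295.2) + U
U = -364.0 − (+1958.7) = -2322.7 kJ/mol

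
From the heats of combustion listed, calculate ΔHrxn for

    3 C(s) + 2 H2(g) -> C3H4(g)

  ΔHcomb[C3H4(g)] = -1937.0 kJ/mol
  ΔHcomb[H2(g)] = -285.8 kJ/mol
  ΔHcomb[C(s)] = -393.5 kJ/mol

Using ΔH = Σ nΔHc°(reactants) − Σ nΔHc°(products):
= [3·(-393.5) + 2·(-285.8)] − [1·(-1937.0)]
= 184.9 kJ/mol

ΔHrxn = 184.9 kJ/mol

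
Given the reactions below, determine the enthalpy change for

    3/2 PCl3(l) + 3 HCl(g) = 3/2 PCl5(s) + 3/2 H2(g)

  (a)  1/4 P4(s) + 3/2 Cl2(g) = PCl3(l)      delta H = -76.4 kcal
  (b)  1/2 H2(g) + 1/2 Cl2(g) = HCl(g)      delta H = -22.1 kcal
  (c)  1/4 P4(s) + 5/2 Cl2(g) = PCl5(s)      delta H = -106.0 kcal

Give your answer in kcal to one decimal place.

(a) reversed and × 3/2: (-3/2)·(-76.4) = +114.6 kcal
(b) reversed and × 3: (-3)·(-22.1) = +66.3 kcal
(c) × 3/2: (3/2)·(-106.0) = -159.0 kcal
By Hess's law, delta H = (+114.6) + (+66.3) + (-159.0) = 21.9 kcal

delta H = 21.9 kcal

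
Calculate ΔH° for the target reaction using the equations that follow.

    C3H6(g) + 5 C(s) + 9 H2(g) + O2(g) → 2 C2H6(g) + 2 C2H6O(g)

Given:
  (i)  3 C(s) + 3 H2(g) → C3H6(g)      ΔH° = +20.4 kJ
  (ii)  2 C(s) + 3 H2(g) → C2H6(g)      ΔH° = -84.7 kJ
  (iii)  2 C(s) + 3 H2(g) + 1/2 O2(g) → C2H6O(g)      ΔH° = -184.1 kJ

ΔH° = -558.0 kJ

(i) reversed: -20.4 kJ
(ii) × 2: (2)·(-84.7) = -169.4 kJ
(iii) × 2: (2)·(-184.1) = -368.2 kJ
Since enthalpy is a state function, ΔH° = (-1)·(+20.4) + (2)·(-84.7) + (2)·(-184.1) = -558.0 kJ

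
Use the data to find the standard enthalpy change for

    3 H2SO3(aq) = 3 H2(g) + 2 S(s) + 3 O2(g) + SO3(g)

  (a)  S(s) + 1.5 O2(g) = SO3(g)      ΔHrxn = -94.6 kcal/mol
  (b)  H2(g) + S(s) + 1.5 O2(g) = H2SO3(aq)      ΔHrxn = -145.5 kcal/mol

(a) as written (SO3(g) already on the product side): -94.6 kcal/mol
(b) reversed and × 3 (H2SO3(aq) must end up as a reactant; scale by 3 for the 3 H2SO3(aq)): (-3)·(-145.5) = +436.5 kcal/mol
Combining the equations, ΔHrxn = (-94.6) + (+436.5) = 341.9 kcal/mol

ΔHrxn = 341.9 kcal/mol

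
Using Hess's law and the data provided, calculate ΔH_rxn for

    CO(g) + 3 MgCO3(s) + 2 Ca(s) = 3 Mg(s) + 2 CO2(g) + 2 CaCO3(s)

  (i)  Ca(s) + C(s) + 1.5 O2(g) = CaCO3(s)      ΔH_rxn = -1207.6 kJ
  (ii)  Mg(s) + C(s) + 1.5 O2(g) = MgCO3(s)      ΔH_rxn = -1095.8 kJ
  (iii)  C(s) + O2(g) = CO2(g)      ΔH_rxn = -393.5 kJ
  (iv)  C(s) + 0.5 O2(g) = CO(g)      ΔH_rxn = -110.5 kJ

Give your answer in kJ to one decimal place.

ΔH_rxn = 195.7 kJ

(i) × 2: (2)·(-1207.6) = -2415.2 kJ
(ii) reversed and × 3: (-3)·(-1095.8) = +3287.4 kJ
(iii) × 2: (2)·(-393.5) = -787.0 kJ
(iv) reversed: +110.5 kJ
Summing the manipulated equations, ΔH_rxn = (2)·(-1207.6) + (-3)·(-1095.8) + (2)·(-393.5) + (-1)·(-110.5) = 195.7 kJ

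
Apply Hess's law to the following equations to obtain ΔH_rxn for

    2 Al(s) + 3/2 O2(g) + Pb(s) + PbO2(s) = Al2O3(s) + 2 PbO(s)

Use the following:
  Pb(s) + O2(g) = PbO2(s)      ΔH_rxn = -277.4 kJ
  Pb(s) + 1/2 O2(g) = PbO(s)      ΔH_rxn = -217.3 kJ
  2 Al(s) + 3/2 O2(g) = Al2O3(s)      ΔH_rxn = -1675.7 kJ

ΔH_rxn = -1832.9 kJ

equation 1 reversed (reverse to put PbO2(s) on the reactant side): +277.4 kJ
equation 2 × 2 (scale by 2 for the 2 PbO(s)): (2)·(-217.3) = -434.6 kJ
equation 3 as written (Al2O3(s) already on the product side): -1675.7 kJ
Combining the equations, ΔH_rxn = (-1)·(-277.4) + (2)·(-217.3) + (1)·(-1675.7) = -1832.9 kJ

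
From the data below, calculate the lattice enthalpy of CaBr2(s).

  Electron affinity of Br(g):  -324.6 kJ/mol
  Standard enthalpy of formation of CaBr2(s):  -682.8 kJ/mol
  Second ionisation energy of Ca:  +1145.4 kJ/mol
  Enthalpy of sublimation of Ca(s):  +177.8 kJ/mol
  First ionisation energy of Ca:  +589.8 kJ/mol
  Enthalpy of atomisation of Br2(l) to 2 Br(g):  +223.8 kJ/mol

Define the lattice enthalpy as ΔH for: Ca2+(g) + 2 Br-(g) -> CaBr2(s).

U = -2170.4 kJ/mol

ΔHf° = 1·ΔHsub + 1·(ΣIE) + 1·D(Br2) + 2·EA + U
-682.8 = 1·(+177.8) + 1·(+1735.2) + 1·(+223.8) + 2·(-324.6) + U
U = -682.8 − (+1487.6) = -2170.4 kJ/mol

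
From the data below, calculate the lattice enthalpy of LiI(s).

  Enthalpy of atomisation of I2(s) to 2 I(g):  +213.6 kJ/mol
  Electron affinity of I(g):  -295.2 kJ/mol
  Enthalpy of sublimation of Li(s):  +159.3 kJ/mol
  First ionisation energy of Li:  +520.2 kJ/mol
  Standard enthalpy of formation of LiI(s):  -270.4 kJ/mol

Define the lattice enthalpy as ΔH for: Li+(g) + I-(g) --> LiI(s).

ΔHf° = 1·ΔHsub + 1·(ΣIE) + 1/2·D(I2) + 1·EA + U
-270.4 = 1·(+159.3) + 1·(+520.2) + 1/2·(+213.6) + 1·(-295.2) + U
U = -270.4 − (+491.1) = -761.5 kJ/mol

U = -761.5 kJ/mol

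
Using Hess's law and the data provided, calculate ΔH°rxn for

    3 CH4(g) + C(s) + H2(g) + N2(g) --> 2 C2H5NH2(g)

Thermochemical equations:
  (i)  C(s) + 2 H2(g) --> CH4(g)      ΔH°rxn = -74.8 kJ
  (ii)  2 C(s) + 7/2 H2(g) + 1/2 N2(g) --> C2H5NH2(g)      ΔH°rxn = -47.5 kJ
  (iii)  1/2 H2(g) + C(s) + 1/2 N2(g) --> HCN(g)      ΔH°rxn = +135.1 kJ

ΔH°rxn = 129.4 kJ

(i) reversed and × 3: (-3)·(-74.8) = +224.4 kJ
(ii) × 2: (2)·(-47.5) = -95.0 kJ
(iii): not needed.
ΔH°rxn = (+224.4) + (-95.0) = 129.4 kJ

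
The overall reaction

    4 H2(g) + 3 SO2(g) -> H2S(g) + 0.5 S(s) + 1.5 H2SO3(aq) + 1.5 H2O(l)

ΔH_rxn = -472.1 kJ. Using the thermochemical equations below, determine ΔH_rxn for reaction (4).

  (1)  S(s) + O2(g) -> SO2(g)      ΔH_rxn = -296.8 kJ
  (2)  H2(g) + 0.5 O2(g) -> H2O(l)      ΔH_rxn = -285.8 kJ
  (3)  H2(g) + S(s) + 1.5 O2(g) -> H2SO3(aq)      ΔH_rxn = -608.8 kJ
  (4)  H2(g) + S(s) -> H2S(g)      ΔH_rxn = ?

ΔH_rxn = -20.6 kJ

(1) reversed and × 3 (SO2(g) must end up as a reactant; scale by 3 for the 3 SO2(g)): (-3)·(-296.8) = +890.4 kJ
(2) × 3/2 (×3/2 to match 3/2 H2O(l) in the target): (3/2)·(-285.8) = -428.7 kJ
(3) × 3/2 (scale by 3/2 for the 3/2 H2SO3(aq)): (3/2)·(-608.8) = -913.2 kJ
(4) as written (H2S(g) already on the product side): contributes x
-472.1 = (+890.4) + (-428.7) + (-913.2) + x
x = (-472.1 − (-451.5)) / (1) = -20.6 kJ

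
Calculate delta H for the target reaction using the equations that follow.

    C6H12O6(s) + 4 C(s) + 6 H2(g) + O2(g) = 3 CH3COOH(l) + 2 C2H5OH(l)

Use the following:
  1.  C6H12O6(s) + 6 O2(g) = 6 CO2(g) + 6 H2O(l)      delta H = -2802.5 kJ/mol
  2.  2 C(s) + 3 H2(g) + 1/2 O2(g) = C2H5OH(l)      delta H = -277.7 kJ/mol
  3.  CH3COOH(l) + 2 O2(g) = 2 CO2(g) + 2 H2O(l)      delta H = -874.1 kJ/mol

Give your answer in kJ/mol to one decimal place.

eq. 1 as written (C6H12O6(s) already on the reactant side): -2802.5 kJ/mol
eq. 2 × 2 (scale by 2 for the 2 C2H5OH(l)): (2)·(-277.7) = -555.4 kJ/mol
eq. 3 reversed and × 3 (CH3COOH(l) must end up as a product; ×3 to match 3 CH3COOH(l) in the target): (-3)·(-874.1) = +2622.3 kJ/mol
By Hess's law, delta H = (1)·(-2802.5) + (2)·(-277.7) + (-3)·(-874.1) = -735.6 kJ/mol

delta H = -735.6 kJ/mol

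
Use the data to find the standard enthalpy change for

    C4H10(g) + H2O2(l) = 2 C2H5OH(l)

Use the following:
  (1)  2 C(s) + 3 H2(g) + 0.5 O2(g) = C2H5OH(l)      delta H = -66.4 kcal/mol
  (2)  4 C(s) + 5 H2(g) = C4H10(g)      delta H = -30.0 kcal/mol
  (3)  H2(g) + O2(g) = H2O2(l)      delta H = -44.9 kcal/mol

(1) × 2 (scale by 2 for the 2 C2H5OH(l)): (2)·(-66.4) = -132.8 kcal/mol
(2) reversed (reverse to put C4H10(g) on the reactant side): +30.0 kcal/mol
(3) reversed (reverse to put H2O2(l) on the reactant side): +44.9 kcal/mol
Combining the equations, delta H = (2)·(-66.4) + (-1)·(-30.0) + (-1)·(-44.9) = -57.9 kcal/mol

delta H = -57.9 kcal/mol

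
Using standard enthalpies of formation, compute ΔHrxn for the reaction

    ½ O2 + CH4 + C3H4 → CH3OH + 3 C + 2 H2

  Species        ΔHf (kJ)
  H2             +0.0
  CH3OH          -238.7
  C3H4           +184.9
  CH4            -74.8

ΔH°rxn = Σ nΔHf°(products) − Σ nΔHf°(reactants).
Products: 1·(-238.7) + 3·(+0.0) + 2·(+0.0) = -238.7
Reactants: 1/2·(+0.0) + 1·(-74.8) + 1·(+184.9) = +110.1
ΔHrxn = (-238.7) − (+110.1) = -348.8 kJ

ΔHrxn = -348.8 kJ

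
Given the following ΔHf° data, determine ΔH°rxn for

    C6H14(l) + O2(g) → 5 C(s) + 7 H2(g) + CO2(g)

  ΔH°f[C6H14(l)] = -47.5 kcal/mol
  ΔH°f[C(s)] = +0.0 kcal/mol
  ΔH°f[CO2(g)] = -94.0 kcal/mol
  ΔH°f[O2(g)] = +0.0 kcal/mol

ΔH°rxn = -46.5 kcal/mol

Products: 5·(+0.0) + 7·(+0.0) + 1·(-94.0) = -94.0
Reactants: 1·(-47.5) + 1·(+0.0) = -47.5
ΔH°rxn = (-94.0) − (-47.5) = -46.5 kcal/mol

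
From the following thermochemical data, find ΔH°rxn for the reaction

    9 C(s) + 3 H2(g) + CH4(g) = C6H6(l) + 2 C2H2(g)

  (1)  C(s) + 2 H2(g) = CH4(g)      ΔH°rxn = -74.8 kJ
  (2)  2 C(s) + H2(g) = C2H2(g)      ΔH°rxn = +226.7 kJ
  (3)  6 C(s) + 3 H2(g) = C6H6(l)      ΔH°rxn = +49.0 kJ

ΔH°rxn = 577.2 kJ

(1) reversed: +74.8 kJ
(2) × 2: (2)·(+226.7) = +453.4 kJ
(3) as written: +49.0 kJ
ΔH°rxn = (-1)·(-74.8) + (2)·(+226.7) + (1)·(+49.0) = 577.2 kJ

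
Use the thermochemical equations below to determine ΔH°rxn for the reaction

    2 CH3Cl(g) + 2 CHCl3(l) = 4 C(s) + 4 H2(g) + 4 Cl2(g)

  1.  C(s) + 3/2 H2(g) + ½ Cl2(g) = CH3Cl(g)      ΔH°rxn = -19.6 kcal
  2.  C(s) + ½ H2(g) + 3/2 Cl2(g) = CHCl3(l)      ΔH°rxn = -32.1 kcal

ΔH°rxn = 103.4 kcal

eq. 1 reversed and × 2: (-2)·(-19.6) = +39.2 kcal
eq. 2 reversed and × 2: (-2)·(-32.1) = +64.2 kcal
Combining the equations, ΔH°rxn = (-2)·(-19.6) + (-2)·(-32.1) = 103.4 kcal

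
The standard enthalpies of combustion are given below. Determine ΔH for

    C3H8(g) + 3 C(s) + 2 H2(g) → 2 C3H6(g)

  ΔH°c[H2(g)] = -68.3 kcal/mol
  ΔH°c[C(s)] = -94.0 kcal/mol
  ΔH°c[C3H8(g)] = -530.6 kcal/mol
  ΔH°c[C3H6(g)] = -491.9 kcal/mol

ΔH = 34.6 kcal/mol

With combustion enthalpies, reactants minus products:
= [1·(-530.6) + 3·(-94.0) + 2·(-68.3)] − [2·(-491.9)]
= 34.6 kcal/mol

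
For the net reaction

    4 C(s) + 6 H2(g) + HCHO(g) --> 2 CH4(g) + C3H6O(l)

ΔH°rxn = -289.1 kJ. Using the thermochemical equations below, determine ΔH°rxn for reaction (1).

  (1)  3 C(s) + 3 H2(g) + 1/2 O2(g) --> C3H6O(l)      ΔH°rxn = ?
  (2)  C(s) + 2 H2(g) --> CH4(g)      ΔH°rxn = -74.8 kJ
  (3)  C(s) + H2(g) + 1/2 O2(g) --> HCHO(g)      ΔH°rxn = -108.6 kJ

ΔH°rxn = -248.1 kJ

(1) as written: contributes x
(2) × 2: (2)·(-74.8) = -149.6 kJ
(3) reversed: +108.6 kJ
-289.1 = (-149.6) + (+108.6) + x
x = (-289.1 − (-41.0)) / (1) = -248.1 kJ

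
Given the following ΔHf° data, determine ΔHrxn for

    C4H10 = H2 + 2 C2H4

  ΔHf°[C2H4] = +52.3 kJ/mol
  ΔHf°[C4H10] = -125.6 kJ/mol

ΔHrxn = 230.2 kJ/mol

Products: 1·(+0.0) + 2·(+52.3) = +104.6
Reactants: 1·(-125.6) = -125.6
ΔHrxn = (+104.6) − (-125.6) = 230.2 kJ/mol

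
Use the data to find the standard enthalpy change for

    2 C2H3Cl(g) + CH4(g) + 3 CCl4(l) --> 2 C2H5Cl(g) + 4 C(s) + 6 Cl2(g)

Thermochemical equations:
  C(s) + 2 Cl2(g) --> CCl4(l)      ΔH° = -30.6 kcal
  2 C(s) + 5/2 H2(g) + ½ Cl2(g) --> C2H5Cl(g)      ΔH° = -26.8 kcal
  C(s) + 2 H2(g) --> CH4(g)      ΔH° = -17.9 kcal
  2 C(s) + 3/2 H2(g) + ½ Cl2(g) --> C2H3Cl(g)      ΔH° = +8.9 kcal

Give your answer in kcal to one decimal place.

ΔH° = 38.3 kcal

equation 1 reversed and × 3 (reverse to put CCl4(l) on the reactant side; ×3 to match 3 CCl4(l) in the target): (-3)·(-30.6) = +91.8 kcal
equation 2 × 2 (scale by 2 for the 2 C2H5Cl(g)): (2)·(-26.8) = -53.6 kcal
equation 3 reversed (CH4(g) must end up as a reactant): +17.9 kcal
equation 4 reversed and × 2 (reverse to put C2H3Cl(g) on the reactant side; ×2 to match 2 C2H3Cl(g) in the target): (-2)·(+8.9) = -17.8 kcal
ΔH° = (+91.8) + (-53.6) + (+17.9) + (-17.8) = 38.3 kcal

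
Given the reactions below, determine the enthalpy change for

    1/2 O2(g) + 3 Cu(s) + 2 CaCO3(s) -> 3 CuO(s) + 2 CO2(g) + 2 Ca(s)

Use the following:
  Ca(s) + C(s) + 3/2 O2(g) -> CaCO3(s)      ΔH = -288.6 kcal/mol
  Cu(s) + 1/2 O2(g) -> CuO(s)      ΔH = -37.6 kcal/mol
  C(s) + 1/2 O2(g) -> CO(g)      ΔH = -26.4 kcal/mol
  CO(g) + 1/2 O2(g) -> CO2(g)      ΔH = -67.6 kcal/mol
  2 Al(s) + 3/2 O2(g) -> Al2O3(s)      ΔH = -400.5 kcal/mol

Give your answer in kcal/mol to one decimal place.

ΔH = 276.4 kcal/mol

equation 1 reversed and × 2: (-2)·(-288.6) = +577.2 kcal/mol
equation 2 × 3: (3)·(-37.6) = -112.8 kcal/mol
equation 3 × 2: (2)·(-26.4) = -52.8 kcal/mol
equation 4 × 2: (2)·(-67.6) = -135.2 kcal/mol
equation 5: not needed.
Summing the manipulated equations, ΔH = (-2)·(-288.6) + (3)·(-37.6) + (2)·(-26.4) + (2)·(-67.6) = 276.4 kcal/mol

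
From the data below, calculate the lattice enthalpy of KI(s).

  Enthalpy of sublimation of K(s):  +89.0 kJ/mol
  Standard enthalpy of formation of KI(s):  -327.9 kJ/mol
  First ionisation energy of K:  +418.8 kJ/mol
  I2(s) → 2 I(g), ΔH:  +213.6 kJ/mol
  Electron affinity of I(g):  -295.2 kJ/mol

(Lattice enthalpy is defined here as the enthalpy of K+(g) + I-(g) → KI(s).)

ΔHf° = 1·ΔHsub + 1·(ΣIE) + 1/2·D(I2) + 1·EA + U
-327.9 = 1·(+89.0) + 1·(+418.8) + 1/2·(+213.6) + 1·(-295.2) + U
U = -327.9 − (+319.4) = -647.3 kJ/mol

U = -647.3 kJ/mol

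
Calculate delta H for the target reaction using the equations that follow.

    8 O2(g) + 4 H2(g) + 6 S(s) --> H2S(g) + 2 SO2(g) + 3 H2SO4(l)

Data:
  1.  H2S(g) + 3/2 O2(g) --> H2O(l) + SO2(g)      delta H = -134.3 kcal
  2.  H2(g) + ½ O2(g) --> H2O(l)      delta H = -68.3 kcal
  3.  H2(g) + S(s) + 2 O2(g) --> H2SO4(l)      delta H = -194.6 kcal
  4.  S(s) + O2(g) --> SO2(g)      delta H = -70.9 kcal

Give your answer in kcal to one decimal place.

eq. 1 reversed: +134.3 kcal
eq. 2 as written: -68.3 kcal
eq. 3 × 3: (3)·(-194.6) = -583.8 kcal
eq. 4 × 3: (3)·(-70.9) = -212.7 kcal
Since enthalpy is a state function, delta H = (-1)·(-134.3) + (1)·(-68.3) + (3)·(-194.6) + (3)·(-70.9) = -730.5 kcal

delta H = -730.5 kcal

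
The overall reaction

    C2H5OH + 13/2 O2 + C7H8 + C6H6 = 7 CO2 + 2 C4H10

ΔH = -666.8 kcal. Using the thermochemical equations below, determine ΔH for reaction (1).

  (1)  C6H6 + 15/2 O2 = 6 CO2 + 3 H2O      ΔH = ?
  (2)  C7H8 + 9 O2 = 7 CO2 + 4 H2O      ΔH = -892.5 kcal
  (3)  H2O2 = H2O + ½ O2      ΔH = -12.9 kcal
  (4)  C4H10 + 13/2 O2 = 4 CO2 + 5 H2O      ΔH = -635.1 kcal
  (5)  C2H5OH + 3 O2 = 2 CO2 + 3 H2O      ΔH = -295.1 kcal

ΔH = -749.4 kcal

(1) as written: contributes x
(2) as written: -892.5 kcal
(3): not needed.
(4) reversed and × 2: (-2)·(-635.1) = +1270.2 kcal
(5) as written: -295.1 kcal
-666.8 = (-892.5) + (+1270.2) + (-295.1) + x
x = (-666.8 − (+82.6)) / (1) = -749.4 kcal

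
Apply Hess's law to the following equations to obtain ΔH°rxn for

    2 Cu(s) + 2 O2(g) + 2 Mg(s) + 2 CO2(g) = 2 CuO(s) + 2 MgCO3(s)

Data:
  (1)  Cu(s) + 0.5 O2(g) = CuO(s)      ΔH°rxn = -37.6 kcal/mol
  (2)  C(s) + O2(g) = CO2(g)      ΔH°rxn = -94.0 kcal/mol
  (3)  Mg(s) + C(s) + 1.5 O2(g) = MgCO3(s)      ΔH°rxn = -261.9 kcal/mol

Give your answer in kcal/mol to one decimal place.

(1) × 2 (scale by 2 for the 2 CuO(s)): (2)·(-37.6) = -75.2 kcal/mol
(2) reversed and × 2 (reverse to put CO2(g) on the reactant side; ×2 to match 2 CO2(g) in the target): (-2)·(-94.0) = +188.0 kcal/mol
(3) × 2 (scale by 2 for the 2 MgCO3(s)): (2)·(-261.9) = -523.8 kcal/mol
By Hess's law, ΔH°rxn = (-75.2) + (+188.0) + (-523.8) = -411.0 kcal/mol

ΔH°rxn = -411.0 kcal/mol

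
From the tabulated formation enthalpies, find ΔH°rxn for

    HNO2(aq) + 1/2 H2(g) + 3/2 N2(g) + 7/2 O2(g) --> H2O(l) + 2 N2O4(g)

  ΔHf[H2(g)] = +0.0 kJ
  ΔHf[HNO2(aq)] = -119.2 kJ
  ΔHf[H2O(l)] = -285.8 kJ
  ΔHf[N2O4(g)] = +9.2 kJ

ΔH°rxn = Σ nΔHf°(products) − Σ nΔHf°(reactants).
Products: 1·(-285.8) + 2·(+9.2) = -267.4
Reactants: 1·(-119.2) + 1/2·(+0.0) + 3/2·(+0.0) + 7/2·(+0.0) = -119.2
ΔH°rxn = (-267.4) − (-119.2) = -148.2 kJ

ΔH°rxn = -148.2 kJ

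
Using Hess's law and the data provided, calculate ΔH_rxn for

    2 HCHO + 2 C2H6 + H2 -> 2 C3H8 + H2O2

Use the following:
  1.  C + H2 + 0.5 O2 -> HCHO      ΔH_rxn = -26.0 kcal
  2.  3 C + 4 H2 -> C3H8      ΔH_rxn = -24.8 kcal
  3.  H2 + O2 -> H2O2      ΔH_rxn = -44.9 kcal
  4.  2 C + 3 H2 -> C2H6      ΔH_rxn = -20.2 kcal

eq. 1 reversed and × 2: (-2)·(-26.0) = +52.0 kcal
eq. 2 × 2: (2)·(-24.8) = -49.6 kcal
eq. 3 as written: -44.9 kcal
eq. 4 reversed and × 2: (-2)·(-20.2) = +40.4 kcal
By Hess's law, ΔH_rxn = (-2)·(-26.0) + (2)·(-24.8) + (1)·(-44.9) + (-2)·(-20.2) = -2.1 kcal

ΔH_rxn = -2.1 kcal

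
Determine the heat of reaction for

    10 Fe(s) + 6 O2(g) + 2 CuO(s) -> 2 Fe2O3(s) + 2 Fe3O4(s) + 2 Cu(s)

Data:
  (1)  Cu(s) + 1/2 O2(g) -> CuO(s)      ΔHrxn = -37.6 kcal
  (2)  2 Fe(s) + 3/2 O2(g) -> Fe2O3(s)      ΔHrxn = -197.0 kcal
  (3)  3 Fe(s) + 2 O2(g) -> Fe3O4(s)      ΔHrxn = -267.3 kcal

(1) reversed and × 2: (-2)·(-37.6) = +75.2 kcal
(2) × 2: (2)·(-197.0) = -394.0 kcal
(3) × 2: (2)·(-267.3) = -534.6 kcal
Since enthalpy is a state function, ΔHrxn = (-2)·(-37.6) + (2)·(-197.0) + (2)·(-267.3) = -853.4 kcal

ΔHrxn = -853.4 kcal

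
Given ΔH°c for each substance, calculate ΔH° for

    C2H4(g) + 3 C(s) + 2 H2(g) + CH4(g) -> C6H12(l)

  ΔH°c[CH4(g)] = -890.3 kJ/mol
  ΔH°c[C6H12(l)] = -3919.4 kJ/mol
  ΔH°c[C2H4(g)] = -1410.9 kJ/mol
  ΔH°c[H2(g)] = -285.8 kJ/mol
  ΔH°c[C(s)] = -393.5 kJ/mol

With combustion enthalpies, reactants minus products:
= [1·(-1410.9) + 3·(-393.5) + 2·(-285.8) + 1·(-890.3)] − [1·(-3919.4)]
= -133.9 kJ/mol

ΔH° = -133.9 kJ/mol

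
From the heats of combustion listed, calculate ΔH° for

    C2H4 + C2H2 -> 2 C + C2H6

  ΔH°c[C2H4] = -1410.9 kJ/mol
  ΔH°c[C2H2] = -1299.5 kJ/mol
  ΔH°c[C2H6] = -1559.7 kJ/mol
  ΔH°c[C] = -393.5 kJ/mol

ΔH° = -363.7 kJ/mol

Using ΔH = Σ nΔHc°(reactants) − Σ nΔHc°(products):
= [1·(-1410.9) + 1·(-1299.5)] − [2·(-393.5) + 1·(-1559.7)]
= -363.7 kJ/mol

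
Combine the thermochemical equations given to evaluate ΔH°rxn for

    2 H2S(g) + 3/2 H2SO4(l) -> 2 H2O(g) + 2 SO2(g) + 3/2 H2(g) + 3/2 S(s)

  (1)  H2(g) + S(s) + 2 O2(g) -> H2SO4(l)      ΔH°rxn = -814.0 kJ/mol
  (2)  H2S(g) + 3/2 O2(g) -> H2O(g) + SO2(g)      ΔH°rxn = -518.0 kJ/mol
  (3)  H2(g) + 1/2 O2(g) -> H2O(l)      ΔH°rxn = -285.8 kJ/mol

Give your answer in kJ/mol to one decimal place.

ΔH°rxn = 185.0 kJ/mol

(1) reversed and × 3/2 (H2SO4(l) must end up as a reactant; scale by 3/2 for the 3/2 H2SO4(l)): (-3/2)·(-814.0) = +1221.0 kJ/mol
(2) × 2 (×2 to match 2 H2S(g) in the target): (2)·(-518.0) = -1036.0 kJ/mol
(3): not needed (H2O(l) appears nowhere else).
ΔH°rxn = (+1221.0) + (-1036.0) = 185.0 kJ/mol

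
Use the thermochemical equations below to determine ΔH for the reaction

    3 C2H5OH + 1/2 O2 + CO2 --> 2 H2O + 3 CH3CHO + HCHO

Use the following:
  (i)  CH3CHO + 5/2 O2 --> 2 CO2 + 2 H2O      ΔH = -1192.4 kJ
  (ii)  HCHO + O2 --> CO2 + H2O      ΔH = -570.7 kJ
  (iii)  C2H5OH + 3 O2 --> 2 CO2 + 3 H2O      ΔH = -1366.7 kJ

ΔH = 47.8 kJ

(i) reversed and × 3: (-3)·(-1192.4) = +3577.2 kJ
(ii) reversed: +570.7 kJ
(iii) × 3: (3)·(-1366.7) = -4100.1 kJ
ΔH = (+3577.2) + (+570.7) + (-4100.1) = 47.8 kJ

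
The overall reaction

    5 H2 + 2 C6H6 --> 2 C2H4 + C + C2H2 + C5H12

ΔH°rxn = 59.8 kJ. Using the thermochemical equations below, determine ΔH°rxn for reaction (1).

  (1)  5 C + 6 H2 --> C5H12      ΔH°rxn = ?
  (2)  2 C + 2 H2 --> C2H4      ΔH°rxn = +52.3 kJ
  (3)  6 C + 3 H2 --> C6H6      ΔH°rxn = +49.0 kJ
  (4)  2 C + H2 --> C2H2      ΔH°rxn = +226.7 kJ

(1) as written: contributes x
(2) × 2: (2)·(+52.3) = +104.6 kJ
(3) reversed and × 2: (-2)·(+49.0) = -98.0 kJ
(4) as written: +226.7 kJ
+59.8 = (+104.6) + (-98.0) + (+226.7) + x
x = (+59.8 − (+233.3)) / (1) = -173.5 kJ

ΔH°rxn = -173.5 kJ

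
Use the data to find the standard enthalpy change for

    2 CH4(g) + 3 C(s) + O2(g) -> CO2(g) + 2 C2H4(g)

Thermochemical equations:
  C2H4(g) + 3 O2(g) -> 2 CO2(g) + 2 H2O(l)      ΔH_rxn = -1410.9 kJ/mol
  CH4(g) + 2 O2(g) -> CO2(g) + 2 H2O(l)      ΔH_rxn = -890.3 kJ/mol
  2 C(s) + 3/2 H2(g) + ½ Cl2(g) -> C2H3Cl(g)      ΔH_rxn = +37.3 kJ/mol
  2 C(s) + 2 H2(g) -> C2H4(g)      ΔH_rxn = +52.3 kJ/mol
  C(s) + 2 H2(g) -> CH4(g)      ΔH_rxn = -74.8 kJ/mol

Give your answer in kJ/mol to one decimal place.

equation 1 as written: -1410.9 kJ/mol
equation 2 reversed: +890.3 kJ/mol
equation 3: not needed.
equation 4 × 3: (3)·(+52.3) = +156.9 kJ/mol
equation 5 reversed and × 3: (-3)·(-74.8) = +224.4 kJ/mol
Since enthalpy is a state function, ΔH_rxn = (1)·(-1410.9) + (-1)·(-890.3) + (3)·(+52.3) + (-3)·(-74.8) = -139.3 kJ/mol

ΔH_rxn = -139.3 kJ/mol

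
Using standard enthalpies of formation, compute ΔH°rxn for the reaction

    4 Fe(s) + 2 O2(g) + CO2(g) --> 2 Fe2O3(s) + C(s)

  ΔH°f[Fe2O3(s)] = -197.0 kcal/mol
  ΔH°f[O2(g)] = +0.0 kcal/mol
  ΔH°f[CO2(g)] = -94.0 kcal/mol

ΔH°rxn = Σ nΔHf°(products) − Σ nΔHf°(reactants).
Products: 2·(-197.0) + 1·(+0.0) = -394.0
Reactants: 4·(+0.0) + 2·(+0.0) + 1·(-94.0) = -94.0
ΔH°rxn = (-394.0) − (-94.0) = -300.0 kcal/mol

ΔH°rxn = -300.0 kcal/mol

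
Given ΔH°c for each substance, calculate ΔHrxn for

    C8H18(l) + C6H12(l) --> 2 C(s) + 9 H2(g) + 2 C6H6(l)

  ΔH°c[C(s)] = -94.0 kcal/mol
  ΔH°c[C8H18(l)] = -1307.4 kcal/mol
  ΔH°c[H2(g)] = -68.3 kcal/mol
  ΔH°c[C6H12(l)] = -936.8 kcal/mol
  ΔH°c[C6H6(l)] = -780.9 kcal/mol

Using ΔH = Σ nΔHc°(reactants) − Σ nΔHc°(products):
= [1·(-1307.4) + 1·(-936.8)] − [2·(-94.0) + 9·(-68.3) + 2·(-780.9)]
= 120.3 kcal/mol

ΔHrxn = 120.3 kcal/mol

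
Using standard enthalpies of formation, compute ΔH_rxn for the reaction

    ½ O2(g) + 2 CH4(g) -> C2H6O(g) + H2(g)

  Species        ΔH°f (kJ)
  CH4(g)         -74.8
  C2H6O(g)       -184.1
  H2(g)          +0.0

Products: 1·(-184.1) + 1·(+0.0) = -184.1
Reactants: 1/2·(+0.0) + 2·(-74.8) = -149.6
ΔH_rxn = (-184.1) − (-149.6) = -34.5 kJ

ΔH_rxn = -34.5 kJ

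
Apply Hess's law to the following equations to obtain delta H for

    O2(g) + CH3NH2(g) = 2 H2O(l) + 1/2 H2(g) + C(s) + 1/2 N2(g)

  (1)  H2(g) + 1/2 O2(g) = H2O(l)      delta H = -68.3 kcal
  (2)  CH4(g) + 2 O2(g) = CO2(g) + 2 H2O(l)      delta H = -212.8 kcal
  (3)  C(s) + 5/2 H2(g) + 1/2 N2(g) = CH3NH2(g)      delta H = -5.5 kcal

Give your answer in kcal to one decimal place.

(1) × 2: (2)·(-68.3) = -136.6 kcal
(2): not needed (CO2(g) appears nowhere else).
(3) reversed (CH3NH2(g) must end up as a reactant): +5.5 kcal
delta H = (2)·(-68.3) + (-1)·(-5.5) = -131.1 kcal

delta H = -131.1 kcal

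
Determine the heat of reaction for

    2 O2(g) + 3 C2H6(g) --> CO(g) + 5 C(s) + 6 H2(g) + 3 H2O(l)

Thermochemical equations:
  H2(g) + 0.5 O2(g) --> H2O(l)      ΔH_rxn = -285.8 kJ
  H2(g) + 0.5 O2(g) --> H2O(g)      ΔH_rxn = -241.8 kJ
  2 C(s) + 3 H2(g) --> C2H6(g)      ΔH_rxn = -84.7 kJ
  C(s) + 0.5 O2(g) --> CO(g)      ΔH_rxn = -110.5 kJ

equation 1 × 3: (3)·(-285.8) = -857.4 kJ
equation 2: not needed.
equation 3 reversed and × 3: (-3)·(-84.7) = +254.1 kJ
equation 4 as written: -110.5 kJ
Combining the equations, ΔH_rxn = (3)·(-285.8) + (-3)·(-84.7) + (1)·(-110.5) = -713.8 kJ

ΔH_rxn = -713.8 kJ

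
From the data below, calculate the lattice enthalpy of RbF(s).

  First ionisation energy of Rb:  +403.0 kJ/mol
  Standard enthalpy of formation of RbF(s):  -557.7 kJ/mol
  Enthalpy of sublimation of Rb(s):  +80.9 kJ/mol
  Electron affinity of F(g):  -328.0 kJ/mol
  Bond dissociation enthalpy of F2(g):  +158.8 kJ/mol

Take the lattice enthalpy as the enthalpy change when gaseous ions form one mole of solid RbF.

ΔHf° = 1·ΔHsub + 1·(ΣIE) + 1/2·D(F2) + 1·EA + U
-557.7 = 1·(+80.9) + 1·(+403.0) + 1/2·(+158.8) + 1·(-328.0) + U
U = -557.7 − (+235.3) = -793.0 kJ/mol

U = -793.0 kJ/mol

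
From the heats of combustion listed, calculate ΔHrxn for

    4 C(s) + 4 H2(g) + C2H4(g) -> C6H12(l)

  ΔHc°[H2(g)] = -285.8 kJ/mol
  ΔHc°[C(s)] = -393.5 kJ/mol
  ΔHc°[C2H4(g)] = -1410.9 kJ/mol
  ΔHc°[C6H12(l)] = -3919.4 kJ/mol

With combustion enthalpies, reactants minus products:
= [4·(-393.5) + 4·(-285.8) + 1·(-1410.9)] − [1·(-3919.4)]
= -208.7 kJ/mol

ΔHrxn = -208.7 kJ/mol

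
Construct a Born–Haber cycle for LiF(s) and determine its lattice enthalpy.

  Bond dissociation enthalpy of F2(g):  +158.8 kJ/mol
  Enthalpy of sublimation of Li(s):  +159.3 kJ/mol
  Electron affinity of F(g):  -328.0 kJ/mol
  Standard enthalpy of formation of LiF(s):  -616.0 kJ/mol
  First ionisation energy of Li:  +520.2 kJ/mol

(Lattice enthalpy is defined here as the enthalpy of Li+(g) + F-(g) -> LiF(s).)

U = -1046.9 kJ/mol

ΔHf° = 1·ΔHsub + 1·(ΣIE) + 1/2·D(F2) + 1·EA + U
-616.0 = 1·(+159.3) + 1·(+520.2) + 1/2·(+158.8) + 1·(-328.0) + U
U = -616.0 − (+430.9) = -1046.9 kJ/mol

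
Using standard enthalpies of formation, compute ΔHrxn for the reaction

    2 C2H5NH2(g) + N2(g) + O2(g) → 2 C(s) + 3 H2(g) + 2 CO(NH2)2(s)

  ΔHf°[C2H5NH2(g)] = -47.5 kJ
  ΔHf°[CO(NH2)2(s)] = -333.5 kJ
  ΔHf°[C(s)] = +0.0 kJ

ΔHrxn = -572.0 kJ

Products: 2·(+0.0) + 3·(+0.0) + 2·(-333.5) = -667.0
Reactants: 2·(-47.5) + 1·(+0.0) + 1·(+0.0) = -95.0
ΔHrxn = (-667.0) − (-95.0) = -572.0 kJ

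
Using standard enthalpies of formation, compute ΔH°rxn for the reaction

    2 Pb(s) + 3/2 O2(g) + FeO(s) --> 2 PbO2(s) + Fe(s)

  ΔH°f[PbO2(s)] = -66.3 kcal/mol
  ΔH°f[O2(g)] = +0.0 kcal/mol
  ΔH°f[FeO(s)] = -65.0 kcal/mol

ΔH°rxn = -67.6 kcal/mol

Products: 2·(-66.3) + 1·(+0.0) = -132.6
Reactants: 2·(+0.0) + 3/2·(+0.0) + 1·(-65.0) = -65.0
ΔH°rxn = (-132.6) − (-65.0) = -67.6 kcal/mol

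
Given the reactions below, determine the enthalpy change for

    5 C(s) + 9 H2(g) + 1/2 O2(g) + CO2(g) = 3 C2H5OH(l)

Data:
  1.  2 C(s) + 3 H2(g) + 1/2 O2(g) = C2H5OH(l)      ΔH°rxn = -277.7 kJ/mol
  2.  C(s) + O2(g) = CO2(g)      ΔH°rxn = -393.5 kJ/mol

ΔH°rxn = -439.6 kJ/mol

eq. 1 × 3 (scale by 3 for the 3 C2H5OH(l)): (3)·(-277.7) = -833.1 kJ/mol
eq. 2 reversed (reverse to put CO2(g) on the reactant side): +393.5 kJ/mol
By Hess's law, ΔH°rxn = (3)·(-277.7) + (-1)·(-393.5) = -439.6 kJ/mol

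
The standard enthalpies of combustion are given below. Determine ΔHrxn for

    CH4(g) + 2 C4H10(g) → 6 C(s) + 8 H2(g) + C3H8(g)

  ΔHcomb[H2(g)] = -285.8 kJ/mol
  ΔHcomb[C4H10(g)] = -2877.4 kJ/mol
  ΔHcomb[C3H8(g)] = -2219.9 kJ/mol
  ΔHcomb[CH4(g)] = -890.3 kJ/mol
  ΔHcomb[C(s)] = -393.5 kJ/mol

ΔHrxn = 222.2 kJ/mol

Using ΔH = Σ nΔHc°(reactants) − Σ nΔHc°(products):
= [1·(-890.3) + 2·(-2877.4)] − [6·(-393.5) + 8·(-285.8) + 1·(-2219.9)]
= 222.2 kJ/mol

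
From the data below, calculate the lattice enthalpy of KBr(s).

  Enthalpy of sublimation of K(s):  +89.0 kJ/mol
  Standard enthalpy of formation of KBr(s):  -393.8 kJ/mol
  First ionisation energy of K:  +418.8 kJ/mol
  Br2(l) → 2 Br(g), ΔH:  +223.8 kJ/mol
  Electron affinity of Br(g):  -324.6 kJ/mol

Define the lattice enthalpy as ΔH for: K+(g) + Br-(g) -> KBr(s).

U = -688.9 kJ/mol

ΔHf° = 1·ΔHsub + 1·(ΣIE) + 1/2·D(Br2) + 1·EA + U
-393.8 = 1·(+89.0) + 1·(+418.8) + 1/2·(+223.8) + 1·(-324.6) + U
U = -393.8 − (+295.1) = -688.9 kJ/mol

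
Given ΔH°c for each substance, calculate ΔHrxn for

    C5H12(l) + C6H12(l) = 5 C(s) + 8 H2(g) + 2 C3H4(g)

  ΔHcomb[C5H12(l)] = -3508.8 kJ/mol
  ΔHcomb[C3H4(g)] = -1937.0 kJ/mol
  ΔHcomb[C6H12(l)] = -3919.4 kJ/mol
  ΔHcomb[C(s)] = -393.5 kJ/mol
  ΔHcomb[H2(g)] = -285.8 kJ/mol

Using ΔH = Σ nΔHc°(reactants) − Σ nΔHc°(products):
= [1·(-3508.8) + 1·(-3919.4)] − [5·(-393.5) + 8·(-285.8) + 2·(-1937.0)]
= 699.7 kJ/mol

ΔHrxn = 699.7 kJ/mol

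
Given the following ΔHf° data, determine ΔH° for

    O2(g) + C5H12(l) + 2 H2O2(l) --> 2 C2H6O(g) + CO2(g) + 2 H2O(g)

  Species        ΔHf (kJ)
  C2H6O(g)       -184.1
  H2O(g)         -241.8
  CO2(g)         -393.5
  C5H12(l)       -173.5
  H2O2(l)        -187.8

ΔH° = -696.2 kJ

ΔH°rxn = Σ nΔHf°(products) − Σ nΔHf°(reactants).
Products: 2·(-184.1) + 1·(-393.5) + 2·(-241.8) = -1245.3
Reactants: 1·(+0.0) + 1·(-173.5) + 2·(-187.8) = -549.1
ΔH° = (-1245.3) − (-549.1) = -696.2 kJ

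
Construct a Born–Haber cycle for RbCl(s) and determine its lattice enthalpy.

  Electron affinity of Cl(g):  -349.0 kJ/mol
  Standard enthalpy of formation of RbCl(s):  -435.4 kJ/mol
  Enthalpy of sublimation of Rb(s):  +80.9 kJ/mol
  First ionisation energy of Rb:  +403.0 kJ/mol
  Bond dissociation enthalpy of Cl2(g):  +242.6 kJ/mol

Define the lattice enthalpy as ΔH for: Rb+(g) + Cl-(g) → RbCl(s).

ΔHf° = 1·ΔHsub + 1·(ΣIE) + 1/2·D(Cl2) + 1·EA + U
-435.4 = 1·(+80.9) + 1·(+403.0) + 1/2·(+242.6) + 1·(-349.0) + U
U = -435.4 − (+256.2) = -691.6 kJ/mol

U = -691.6 kJ/mol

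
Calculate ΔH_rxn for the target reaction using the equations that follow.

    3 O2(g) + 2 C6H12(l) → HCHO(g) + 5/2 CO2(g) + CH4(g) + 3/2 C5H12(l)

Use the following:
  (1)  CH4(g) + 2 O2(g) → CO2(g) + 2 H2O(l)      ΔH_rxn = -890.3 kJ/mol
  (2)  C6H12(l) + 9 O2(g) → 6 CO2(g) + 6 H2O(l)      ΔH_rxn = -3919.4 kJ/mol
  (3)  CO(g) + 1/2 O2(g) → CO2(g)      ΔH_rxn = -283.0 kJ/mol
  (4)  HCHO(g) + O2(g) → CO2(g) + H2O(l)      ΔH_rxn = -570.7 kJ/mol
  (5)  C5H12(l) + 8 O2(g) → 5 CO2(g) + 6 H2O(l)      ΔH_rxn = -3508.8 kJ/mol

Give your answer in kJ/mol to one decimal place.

(1) reversed: +890.3 kJ/mol
(2) × 2: (2)·(-3919.4) = -7838.8 kJ/mol
(3): not needed.
(4) reversed: +570.7 kJ/mol
(5) reversed and × 3/2: (-3/2)·(-3508.8) = +5263.2 kJ/mol
By Hess's law, ΔH_rxn = (-1)·(-890.3) + (2)·(-3919.4) + (-1)·(-570.7) + (-3/2)·(-3508.8) = -1114.6 kJ/mol

ΔH_rxn = -1114.6 kJ/mol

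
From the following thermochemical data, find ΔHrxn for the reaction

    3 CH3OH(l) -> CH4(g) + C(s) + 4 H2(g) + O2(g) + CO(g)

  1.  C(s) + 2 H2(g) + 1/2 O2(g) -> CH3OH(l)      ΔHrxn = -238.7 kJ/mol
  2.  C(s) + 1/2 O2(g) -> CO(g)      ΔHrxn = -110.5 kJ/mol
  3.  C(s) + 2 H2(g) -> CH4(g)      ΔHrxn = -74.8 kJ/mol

eq. 1 reversed and × 3 (reverse to put CH3OH(l) on the reactant side; ×3 to match 3 CH3OH(l) in the target): (-3)·(-238.7) = +716.1 kJ/mol
eq. 2 as written (CO(g) already on the product side): -110.5 kJ/mol
eq. 3 as written (CH4(g) already on the product side): -74.8 kJ/mol
Combining the equations, ΔHrxn = (-3)·(-238.7) + (1)·(-110.5) + (1)·(-74.8) = 530.8 kJ/mol

ΔHrxn = 530.8 kJ/mol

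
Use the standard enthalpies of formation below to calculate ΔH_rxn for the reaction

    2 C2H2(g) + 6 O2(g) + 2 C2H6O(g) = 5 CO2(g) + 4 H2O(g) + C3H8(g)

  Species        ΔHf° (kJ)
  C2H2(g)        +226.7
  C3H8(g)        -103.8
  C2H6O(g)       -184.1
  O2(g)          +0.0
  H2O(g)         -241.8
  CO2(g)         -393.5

ΔH_rxn = -3123.7 kJ

Products: 5·(-393.5) + 4·(-241.8) + 1·(-103.8) = -3038.5
Reactants: 2·(+226.7) + 6·(+0.0) + 2·(-184.1) = +85.2
ΔH_rxn = (-3038.5) − (+85.2) = -3123.7 kJ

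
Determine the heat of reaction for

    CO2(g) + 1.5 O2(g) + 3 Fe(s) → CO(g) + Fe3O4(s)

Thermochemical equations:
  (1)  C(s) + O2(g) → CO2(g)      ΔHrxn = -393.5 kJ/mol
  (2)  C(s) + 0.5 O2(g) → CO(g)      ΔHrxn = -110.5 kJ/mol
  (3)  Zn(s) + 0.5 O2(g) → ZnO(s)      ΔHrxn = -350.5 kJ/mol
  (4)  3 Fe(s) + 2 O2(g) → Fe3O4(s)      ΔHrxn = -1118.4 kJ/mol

(1) reversed (reverse to put CO2(g) on the reactant side): +393.5 kJ/mol
(2) as written (CO(g) already on the product side): -110.5 kJ/mol
(3): not needed (ZnO(s) appears nowhere else).
(4) as written (Fe3O4(s) already on the product side): -1118.4 kJ/mol
Combining the equations, ΔHrxn = (-1)·(-393.5) + (1)·(-110.5) + (1)·(-1118.4) = -835.4 kJ/mol

ΔHrxn = -835.4 kJ/mol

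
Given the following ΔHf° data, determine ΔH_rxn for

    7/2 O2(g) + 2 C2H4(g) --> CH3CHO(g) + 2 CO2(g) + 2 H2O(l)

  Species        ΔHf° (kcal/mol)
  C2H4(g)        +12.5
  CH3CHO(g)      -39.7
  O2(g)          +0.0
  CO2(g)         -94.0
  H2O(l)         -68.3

ΔH_rxn = -389.3 kcal/mol

Products: 1·(-39.7) + 2·(-94.0) + 2·(-68.3) = -364.3
Reactants: 7/2·(+0.0) + 2·(+12.5) = +25.0
ΔH_rxn = (-364.3) − (+25.0) = -389.3 kcal/mol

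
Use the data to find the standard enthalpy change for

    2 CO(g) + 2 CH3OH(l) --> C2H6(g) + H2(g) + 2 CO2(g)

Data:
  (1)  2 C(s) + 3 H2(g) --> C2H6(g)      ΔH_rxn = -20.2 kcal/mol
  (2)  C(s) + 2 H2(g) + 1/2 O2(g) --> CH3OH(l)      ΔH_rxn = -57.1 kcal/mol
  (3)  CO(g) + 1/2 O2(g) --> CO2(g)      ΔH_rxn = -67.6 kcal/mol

ΔH_rxn = -41.2 kcal/mol

(1) as written (C2H6(g) already on the product side): -20.2 kcal/mol
(2) reversed and × 2 (CH3OH(l) must end up as a reactant; scale by 2 for the 2 CH3OH(l)): (-2)·(-57.1) = +114.2 kcal/mol
(3) × 2 (×2 to match 2 CO(g) in the target): (2)·(-67.6) = -135.2 kcal/mol
ΔH_rxn = (-20.2) + (+114.2) + (-135.2) = -41.2 kcal/mol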